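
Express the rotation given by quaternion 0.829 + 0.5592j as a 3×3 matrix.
[[0.3746, 0, 0.9272], [0, 1, 0], [-0.9272, 0, 0.3746]]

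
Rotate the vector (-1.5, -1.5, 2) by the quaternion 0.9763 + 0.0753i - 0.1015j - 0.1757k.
(-2.317, -1.076, 1.404)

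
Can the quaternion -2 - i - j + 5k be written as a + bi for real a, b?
No. The quaternion -2 - i - j + 5k has j-coefficient y = -1 and k-coefficient z = 5, not both zero, so it does not lie in the complex subalgebra spanned by 1 and i.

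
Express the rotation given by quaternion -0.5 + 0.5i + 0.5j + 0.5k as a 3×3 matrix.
[[0, 1, 0], [0, 0, 1], [1, 0, 0]]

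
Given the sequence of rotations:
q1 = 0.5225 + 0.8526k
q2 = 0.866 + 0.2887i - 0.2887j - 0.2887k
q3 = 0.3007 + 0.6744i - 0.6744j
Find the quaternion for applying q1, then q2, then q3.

q2 · q1 = 0.6986 - 0.0953i - 0.397j + 0.5875k
q3 · q2 · q1 = 0.0066 + 0.0463i - 0.9867j - 0.1553k
0.0066 + 0.0463i - 0.9867j - 0.1553k


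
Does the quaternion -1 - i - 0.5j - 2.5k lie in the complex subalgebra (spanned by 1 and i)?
No. The quaternion -1 - i - 0.5j - 2.5k has j-coefficient y = -0.5 and k-coefficient z = -2.5, not both zero, so it does not lie in the complex subalgebra spanned by 1 and i.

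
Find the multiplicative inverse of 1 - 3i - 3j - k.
0.05 + 0.15i + 0.15j + 0.05k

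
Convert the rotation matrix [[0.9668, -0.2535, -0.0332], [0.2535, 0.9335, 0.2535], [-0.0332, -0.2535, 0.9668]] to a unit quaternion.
0.9832 - 0.1289i + 0.1289k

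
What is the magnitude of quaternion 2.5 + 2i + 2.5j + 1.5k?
4.33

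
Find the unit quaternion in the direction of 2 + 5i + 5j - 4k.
0.239 + 0.5976i + 0.5976j - 0.4781k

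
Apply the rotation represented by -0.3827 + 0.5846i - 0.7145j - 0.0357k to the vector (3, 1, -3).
(-2.449, -3.606, -0.049)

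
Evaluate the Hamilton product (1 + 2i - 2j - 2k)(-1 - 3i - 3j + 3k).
5 - 17i - j - 7k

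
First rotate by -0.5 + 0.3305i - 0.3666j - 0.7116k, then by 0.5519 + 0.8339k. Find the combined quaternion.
0.3175 + 0.4881i + 0.0733j - 0.8097k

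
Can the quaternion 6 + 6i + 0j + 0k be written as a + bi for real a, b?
Yes. The quaternion 6 + 6i has j- and k-coefficients y = z = 0, so it lies in the complex subalgebra spanned by 1 and i.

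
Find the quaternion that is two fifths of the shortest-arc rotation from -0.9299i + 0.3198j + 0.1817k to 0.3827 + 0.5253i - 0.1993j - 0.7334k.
-0.1684 - 0.8315i + 0.2942j + 0.4401k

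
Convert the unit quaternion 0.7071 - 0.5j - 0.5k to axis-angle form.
axis = (0, -√2/2, -√2/2), θ = π/2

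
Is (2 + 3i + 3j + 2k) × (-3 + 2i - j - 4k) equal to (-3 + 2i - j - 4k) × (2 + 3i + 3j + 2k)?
No: pq = -1 - 15i + 5j - 23k ≠ -1 + 5i - 27j - 5k = qp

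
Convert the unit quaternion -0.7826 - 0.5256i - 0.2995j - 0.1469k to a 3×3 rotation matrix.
[[0.7774, 0.0849, 0.6232], [0.5448, 0.4043, -0.7347], [-0.3144, 0.9107, 0.2681]]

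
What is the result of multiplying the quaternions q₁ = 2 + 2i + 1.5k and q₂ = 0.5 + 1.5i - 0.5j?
-2 + 4.75i + 1.25j - 0.25k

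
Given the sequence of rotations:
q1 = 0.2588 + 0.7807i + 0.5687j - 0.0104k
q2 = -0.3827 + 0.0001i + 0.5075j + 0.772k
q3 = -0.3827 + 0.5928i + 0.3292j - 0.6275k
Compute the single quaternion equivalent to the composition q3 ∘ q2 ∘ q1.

q2 · q1 = -0.3797 - 0.7431i + 0.5164j - 0.1924k
q3 · q2 · q1 = 0.2951 + 0.32i + 0.2577j + 0.8626k
0.2951 + 0.32i + 0.2577j + 0.8626k


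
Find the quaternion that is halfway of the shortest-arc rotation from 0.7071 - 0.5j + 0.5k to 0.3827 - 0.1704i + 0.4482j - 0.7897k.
0.1975 + 0.1038i - 0.5774j + 0.7854k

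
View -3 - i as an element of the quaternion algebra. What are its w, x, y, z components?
-3 - i + 0j + 0k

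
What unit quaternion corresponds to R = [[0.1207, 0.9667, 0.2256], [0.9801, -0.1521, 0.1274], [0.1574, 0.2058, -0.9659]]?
0.0262 + 0.7481i + 0.6506j + 0.128k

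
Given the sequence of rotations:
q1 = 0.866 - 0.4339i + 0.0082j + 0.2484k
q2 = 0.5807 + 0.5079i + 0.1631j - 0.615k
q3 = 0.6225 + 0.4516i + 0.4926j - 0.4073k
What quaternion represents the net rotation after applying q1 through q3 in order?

q2 · q1 = 0.8747 + 0.2334i + 0.2867j - 0.3134k
q3 · q2 · q1 = 0.1702 + 0.5027i + 0.6558j - 0.5369k
0.1702 + 0.5027i + 0.6558j - 0.5369k


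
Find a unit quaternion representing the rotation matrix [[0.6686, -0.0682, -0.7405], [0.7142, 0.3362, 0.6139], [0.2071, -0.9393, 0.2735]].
0.7547 - 0.5145i - 0.3139j + 0.2592k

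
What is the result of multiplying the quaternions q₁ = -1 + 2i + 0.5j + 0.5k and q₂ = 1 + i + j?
-3.5 + 0.5i + 2k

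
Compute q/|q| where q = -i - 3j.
-0.3162i - 0.9487j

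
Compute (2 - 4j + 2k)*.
2 + 4j - 2k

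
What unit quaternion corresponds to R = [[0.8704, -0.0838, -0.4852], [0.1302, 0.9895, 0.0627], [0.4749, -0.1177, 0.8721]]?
0.9659 - 0.0467i - 0.2485j + 0.0554k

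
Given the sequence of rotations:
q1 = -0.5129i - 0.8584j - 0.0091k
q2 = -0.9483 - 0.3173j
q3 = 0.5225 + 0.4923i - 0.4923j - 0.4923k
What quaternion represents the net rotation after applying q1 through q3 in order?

q2 · q1 = -0.2724 + 0.4893i + 0.814j - 0.1541k
q3 · q2 · q1 = -0.0583 + 0.5982i + 0.3944j + 0.6952k
-0.0583 + 0.5982i + 0.3944j + 0.6952k


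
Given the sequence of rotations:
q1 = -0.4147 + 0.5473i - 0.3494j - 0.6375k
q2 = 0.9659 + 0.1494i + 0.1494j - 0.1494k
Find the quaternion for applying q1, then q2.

q2 · q1 = -0.5254 + 0.3192i - 0.386j - 0.6878k
-0.5254 + 0.3192i - 0.386j - 0.6878k


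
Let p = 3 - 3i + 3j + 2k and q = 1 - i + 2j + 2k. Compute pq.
-10 - 4i + 13j + 5k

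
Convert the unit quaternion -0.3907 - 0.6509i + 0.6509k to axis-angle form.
axis = (-√2/2, 0, √2/2), θ = 226°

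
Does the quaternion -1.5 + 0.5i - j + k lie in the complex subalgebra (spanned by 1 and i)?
No. The quaternion -1.5 + 0.5i - j + k has j-coefficient y = -1 and k-coefficient z = 1, not both zero, so it does not lie in the complex subalgebra spanned by 1 and i.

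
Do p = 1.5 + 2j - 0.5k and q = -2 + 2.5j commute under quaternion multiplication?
No: pq = -8 + 1.25i - 0.25j + k ≠ -8 - 1.25i - 0.25j + k = qp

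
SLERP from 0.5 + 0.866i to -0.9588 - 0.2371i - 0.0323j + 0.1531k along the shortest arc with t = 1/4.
0.6611 + 0.749i + 0.009j - 0.0426k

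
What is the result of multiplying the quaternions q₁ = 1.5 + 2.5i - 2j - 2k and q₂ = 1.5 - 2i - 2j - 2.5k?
-1.75 + 1.75i + 4.25j - 15.75k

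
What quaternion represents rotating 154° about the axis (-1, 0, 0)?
0.225 - 0.9744i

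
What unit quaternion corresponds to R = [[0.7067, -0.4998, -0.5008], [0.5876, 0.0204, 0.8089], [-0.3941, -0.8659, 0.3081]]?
0.7133 - 0.587i - 0.0374j + 0.3811k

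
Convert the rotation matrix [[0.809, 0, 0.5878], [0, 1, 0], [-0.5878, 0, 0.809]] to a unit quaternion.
0.9511 + 0.309j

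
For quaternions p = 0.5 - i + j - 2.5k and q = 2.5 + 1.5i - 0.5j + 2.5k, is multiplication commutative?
No: pq = 9.5 - 0.5i + j - 6k ≠ 9.5 - 3i + 3.5j - 4k = qp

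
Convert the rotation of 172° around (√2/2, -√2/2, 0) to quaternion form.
0.0698 + 0.7054i - 0.7054j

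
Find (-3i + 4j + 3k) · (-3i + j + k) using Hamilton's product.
-16 + i - 6j + 9k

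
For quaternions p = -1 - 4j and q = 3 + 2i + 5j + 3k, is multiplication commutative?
No: pq = 17 - 14i - 17j + 5k ≠ 17 + 10i - 17j - 11k = qp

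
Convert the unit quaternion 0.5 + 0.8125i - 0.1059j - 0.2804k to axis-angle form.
axis = (0.9382, -0.1223, -0.3238), θ = 2π/3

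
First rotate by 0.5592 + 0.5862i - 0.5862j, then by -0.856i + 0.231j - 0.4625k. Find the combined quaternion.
0.6372 - 0.7498i - 0.1419j + 0.1077k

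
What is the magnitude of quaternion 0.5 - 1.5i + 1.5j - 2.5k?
√11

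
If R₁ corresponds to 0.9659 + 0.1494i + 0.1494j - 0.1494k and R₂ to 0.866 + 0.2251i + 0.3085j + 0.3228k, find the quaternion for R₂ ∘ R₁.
0.805 + 0.2525i + 0.5092j + 0.17k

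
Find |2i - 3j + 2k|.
√17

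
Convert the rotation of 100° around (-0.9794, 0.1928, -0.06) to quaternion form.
0.6428 - 0.7503i + 0.1477j - 0.046k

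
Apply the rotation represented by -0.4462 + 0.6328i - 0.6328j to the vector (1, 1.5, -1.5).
(-1.849, -1.349, -0.509)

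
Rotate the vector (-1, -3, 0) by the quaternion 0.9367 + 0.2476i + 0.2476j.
(-1.245, -2.755, -0.928)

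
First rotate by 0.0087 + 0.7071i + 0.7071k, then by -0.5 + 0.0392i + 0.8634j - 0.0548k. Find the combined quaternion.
0.0067 + 0.2573i - 0.059j - 0.9645k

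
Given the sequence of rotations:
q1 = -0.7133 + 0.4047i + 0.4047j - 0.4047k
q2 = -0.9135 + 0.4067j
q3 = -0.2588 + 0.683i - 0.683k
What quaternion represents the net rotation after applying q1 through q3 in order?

q2 · q1 = 0.487 - 0.5343i - 0.6598j + 0.2051k
q3 · q2 · q1 = 0.379 + 0.0203i + 0.3956j - 0.8363k
0.379 + 0.0203i + 0.3956j - 0.8363k


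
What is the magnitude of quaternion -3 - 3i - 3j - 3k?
6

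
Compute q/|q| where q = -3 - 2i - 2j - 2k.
-0.6547 - 0.4364i - 0.4364j - 0.4364k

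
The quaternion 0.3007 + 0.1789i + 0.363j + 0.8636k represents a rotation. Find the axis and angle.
axis = (0.1876, 0.3806, 0.9055), θ = 145°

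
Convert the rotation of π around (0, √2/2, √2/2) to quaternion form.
0.7071j + 0.7071k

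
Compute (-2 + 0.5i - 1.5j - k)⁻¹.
-0.2667 - 0.0667i + 0.2j + 0.1333k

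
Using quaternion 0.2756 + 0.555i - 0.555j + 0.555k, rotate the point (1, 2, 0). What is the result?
(-2.076, -0.774, 0.302)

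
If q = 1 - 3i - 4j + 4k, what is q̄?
1 + 3i + 4j - 4k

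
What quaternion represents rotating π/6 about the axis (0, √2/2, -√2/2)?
0.9659 + 0.183j - 0.183k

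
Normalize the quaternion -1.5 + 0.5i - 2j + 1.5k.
-0.5071 + 0.169i - 0.6761j + 0.5071k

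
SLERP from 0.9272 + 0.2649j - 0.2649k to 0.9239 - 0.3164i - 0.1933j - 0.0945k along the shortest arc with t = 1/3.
0.9633 - 0.1111i + 0.1146j - 0.2157k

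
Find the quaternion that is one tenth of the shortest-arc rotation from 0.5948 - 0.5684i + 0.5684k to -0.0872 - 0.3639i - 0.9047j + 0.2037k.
0.5565 - 0.5918i - 0.1215j + 0.5703k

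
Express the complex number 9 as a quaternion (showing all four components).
9 + 0i + 0j + 0k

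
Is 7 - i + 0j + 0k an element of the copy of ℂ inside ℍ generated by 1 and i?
Yes. The quaternion 7 - i has j- and k-coefficients y = z = 0, so it lies in the complex subalgebra spanned by 1 and i.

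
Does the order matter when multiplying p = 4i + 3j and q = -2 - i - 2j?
Yes: pq = 10 - 8i - 6j - 5k ≠ 10 - 8i - 6j + 5k = qp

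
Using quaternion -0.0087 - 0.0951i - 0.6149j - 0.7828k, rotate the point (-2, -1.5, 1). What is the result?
(1.968, 1.065, -1.497)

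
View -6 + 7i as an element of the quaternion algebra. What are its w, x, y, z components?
-6 + 7i + 0j + 0k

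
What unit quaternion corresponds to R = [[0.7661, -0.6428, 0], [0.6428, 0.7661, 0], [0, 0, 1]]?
0.9397 + 0.342k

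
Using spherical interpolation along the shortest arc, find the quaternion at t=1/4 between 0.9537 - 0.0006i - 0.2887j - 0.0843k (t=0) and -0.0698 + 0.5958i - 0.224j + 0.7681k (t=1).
0.8893 - 0.2198i - 0.179j - 0.359k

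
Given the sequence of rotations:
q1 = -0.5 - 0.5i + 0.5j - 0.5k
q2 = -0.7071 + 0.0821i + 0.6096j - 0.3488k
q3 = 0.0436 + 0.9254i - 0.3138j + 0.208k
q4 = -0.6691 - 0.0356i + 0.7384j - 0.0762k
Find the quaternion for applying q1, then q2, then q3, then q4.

q2 · q1 = -0.0846 + 0.1821i - 0.4429j + 0.8738k
q3 · q2 · q1 = -0.4929 - 0.2524i - 0.7635j - 0.3322k
q4 · q3 · q2 · q1 = 0.8593 - 0.117i + 0.1543j + 0.4734k
0.8593 - 0.117i + 0.1543j + 0.4734k


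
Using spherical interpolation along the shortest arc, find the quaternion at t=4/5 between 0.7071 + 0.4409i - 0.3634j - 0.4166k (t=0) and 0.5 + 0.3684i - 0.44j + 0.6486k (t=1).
0.6129 + 0.4315i - 0.4746j + 0.4614k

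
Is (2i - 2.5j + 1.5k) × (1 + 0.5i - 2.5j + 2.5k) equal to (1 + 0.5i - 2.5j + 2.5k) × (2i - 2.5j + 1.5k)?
No: pq = -11 - 0.5i - 6.75j - 2.25k ≠ -11 + 4.5i + 1.75j + 5.25k = qp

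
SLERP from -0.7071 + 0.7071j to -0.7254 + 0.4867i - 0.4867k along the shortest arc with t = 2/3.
-0.8145 + 0.3601i + 0.2779j - 0.3601k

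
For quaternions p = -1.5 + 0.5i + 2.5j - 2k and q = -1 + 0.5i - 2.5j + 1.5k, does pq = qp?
No: pq = 10.5 - 2.5i - 0.5j - 2.75k ≠ 10.5 + 3j + 2.25k = qp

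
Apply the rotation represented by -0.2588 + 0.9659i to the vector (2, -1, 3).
(2, 2.366, -2.098)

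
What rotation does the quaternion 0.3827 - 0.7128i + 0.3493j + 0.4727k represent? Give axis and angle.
axis = (-0.7715, 0.3781, 0.5117), θ = 3π/4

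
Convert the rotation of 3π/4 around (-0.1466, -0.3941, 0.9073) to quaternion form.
0.3827 - 0.1354i - 0.3641j + 0.8382k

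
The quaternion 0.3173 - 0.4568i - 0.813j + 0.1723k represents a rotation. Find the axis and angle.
axis = (-0.4817, -0.8573, 0.1817), θ = 143°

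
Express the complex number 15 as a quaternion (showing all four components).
15 + 0i + 0j + 0k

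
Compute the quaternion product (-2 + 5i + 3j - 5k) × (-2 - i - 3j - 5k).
-7 - 38i + 30j + 8k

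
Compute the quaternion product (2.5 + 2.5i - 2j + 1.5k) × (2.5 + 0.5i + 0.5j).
6 + 6.75i - 3j + 6k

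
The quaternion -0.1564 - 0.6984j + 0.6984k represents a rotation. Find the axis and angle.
axis = (0, -√2/2, √2/2), θ = 198°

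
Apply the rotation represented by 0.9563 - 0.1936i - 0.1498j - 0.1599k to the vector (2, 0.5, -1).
(2.214, -0.477, -0.345)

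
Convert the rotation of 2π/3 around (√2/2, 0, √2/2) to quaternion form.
0.5 + 0.6124i + 0.6124k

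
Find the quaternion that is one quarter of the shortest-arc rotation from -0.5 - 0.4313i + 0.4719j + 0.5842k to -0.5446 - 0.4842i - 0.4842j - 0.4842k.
-0.253 - 0.2128i + 0.614j + 0.7168k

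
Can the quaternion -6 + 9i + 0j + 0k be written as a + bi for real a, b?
Yes. The quaternion -6 + 9i has j- and k-coefficients y = z = 0, so it lies in the complex subalgebra spanned by 1 and i.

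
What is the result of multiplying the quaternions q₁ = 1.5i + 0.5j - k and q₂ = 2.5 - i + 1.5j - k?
-0.25 + 4.75i + 3.75j + 0.25k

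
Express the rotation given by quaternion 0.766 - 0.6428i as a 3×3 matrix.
[[1, 0, 0], [0, 0.1736, 0.9848], [0, -0.9848, 0.1736]]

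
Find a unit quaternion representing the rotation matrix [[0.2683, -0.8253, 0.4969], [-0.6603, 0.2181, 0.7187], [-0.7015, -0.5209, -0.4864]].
-0.5 + 0.6198i - 0.5992j - 0.0825k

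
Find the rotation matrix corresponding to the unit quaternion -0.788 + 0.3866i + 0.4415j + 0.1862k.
[[0.5408, 0.6348, -0.5518], [0.0479, 0.6317, 0.7737], [0.8398, -0.4449, 0.3112]]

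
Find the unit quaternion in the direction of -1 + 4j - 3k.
-0.1961 + 0.7845j - 0.5883k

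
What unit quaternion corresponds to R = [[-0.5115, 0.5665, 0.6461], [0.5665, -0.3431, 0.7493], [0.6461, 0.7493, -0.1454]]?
0.4942i + 0.5731j + 0.6537k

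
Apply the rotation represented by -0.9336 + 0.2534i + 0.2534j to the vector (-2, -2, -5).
(0.366, -4.366, -3.716)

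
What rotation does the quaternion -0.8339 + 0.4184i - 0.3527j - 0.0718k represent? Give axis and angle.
axis = (0.7581, -0.639, -0.1301), θ = 293°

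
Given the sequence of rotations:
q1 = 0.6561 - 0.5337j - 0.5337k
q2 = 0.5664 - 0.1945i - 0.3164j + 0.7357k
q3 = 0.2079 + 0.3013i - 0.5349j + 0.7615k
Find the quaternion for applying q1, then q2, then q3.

q2 · q1 = 0.5954 + 0.4339i - 0.6137j + 0.2842k
q3 · q2 · q1 = -0.5516 + 0.5849i - 0.2013j + 0.5597k
-0.5516 + 0.5849i - 0.2013j + 0.5597k


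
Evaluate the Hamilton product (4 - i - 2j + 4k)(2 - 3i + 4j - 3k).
25 - 24i - 3j - 14k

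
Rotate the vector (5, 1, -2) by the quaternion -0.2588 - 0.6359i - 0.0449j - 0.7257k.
(-2.497, 1.83, 4.518)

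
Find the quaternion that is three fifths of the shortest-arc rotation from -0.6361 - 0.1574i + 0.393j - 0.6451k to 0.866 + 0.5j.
-0.9304 - 0.0782i - 0.1593j - 0.3207k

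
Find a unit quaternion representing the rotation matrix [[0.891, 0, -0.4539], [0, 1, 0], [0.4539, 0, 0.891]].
0.9724 - 0.2334j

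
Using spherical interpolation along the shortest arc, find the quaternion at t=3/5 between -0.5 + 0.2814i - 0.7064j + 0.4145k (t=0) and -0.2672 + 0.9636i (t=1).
-0.4301 + 0.8098i - 0.3441j + 0.2019k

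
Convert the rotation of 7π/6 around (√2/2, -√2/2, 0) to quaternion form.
-0.2588 + 0.683i - 0.683j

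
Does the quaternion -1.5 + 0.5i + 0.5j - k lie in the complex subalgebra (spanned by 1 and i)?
No. The quaternion -1.5 + 0.5i + 0.5j - k has j-coefficient y = 0.5 and k-coefficient z = -1, not both zero, so it does not lie in the complex subalgebra spanned by 1 and i.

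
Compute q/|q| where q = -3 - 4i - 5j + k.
-0.4201 - 0.5601i - 0.7001j + 0.14k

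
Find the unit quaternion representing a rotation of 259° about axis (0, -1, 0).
-0.6361 - 0.7716j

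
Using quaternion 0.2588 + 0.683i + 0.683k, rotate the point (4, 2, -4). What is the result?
(-4.171, 1.096, 4.171)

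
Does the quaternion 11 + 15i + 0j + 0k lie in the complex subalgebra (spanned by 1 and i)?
Yes. The quaternion 11 + 15i has j- and k-coefficients y = z = 0, so it lies in the complex subalgebra spanned by 1 and i.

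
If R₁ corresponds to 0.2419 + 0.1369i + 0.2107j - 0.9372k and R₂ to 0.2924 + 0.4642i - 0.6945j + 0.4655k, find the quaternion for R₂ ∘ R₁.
0.5898 + 0.7051i + 0.3924j + 0.0315k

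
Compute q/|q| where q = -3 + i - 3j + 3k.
-0.5669 + 0.189i - 0.5669j + 0.5669k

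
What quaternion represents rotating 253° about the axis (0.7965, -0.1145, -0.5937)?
-0.5948 + 0.6403i - 0.092j - 0.4772k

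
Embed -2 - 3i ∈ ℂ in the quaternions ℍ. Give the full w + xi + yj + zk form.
-2 - 3i + 0j + 0k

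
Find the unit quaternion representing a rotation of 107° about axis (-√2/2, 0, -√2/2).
0.5948 - 0.5684i - 0.5684k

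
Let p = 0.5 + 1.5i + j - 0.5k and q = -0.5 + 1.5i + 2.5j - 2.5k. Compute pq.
-6.25 - 1.25i + 3.75j + 1.25k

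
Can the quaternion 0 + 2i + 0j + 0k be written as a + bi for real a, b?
Yes. The quaternion 2i has j- and k-coefficients y = z = 0, so it lies in the complex subalgebra spanned by 1 and i.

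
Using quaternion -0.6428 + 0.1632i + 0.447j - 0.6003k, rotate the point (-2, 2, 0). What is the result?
(-1.011, -1.383, -2.25)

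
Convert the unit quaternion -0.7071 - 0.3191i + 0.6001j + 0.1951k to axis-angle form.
axis = (-0.4513, 0.8487, 0.2759), θ = 3π/2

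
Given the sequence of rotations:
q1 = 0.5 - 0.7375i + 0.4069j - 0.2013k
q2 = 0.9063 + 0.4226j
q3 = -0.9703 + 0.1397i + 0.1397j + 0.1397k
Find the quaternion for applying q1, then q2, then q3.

q2 · q1 = 0.2812 - 0.7535i + 0.5801j + 0.1292k
q3 · q2 · q1 = -0.2667 + 0.7074i - 0.6469j + 0.1002k
-0.2667 + 0.7074i - 0.6469j + 0.1002k


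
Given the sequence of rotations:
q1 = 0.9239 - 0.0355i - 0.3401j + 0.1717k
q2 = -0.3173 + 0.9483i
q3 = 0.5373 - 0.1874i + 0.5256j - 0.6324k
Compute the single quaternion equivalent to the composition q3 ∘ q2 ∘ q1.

q2 · q1 = -0.2595 + 0.8874i - 0.0549j - 0.377k
q3 · q2 · q1 = -0.1827 + 0.2926i - 0.7977j - 0.4946k
-0.1827 + 0.2926i - 0.7977j - 0.4946k


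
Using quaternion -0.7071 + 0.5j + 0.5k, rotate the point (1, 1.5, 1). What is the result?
(0.354, 0.543, 1.957)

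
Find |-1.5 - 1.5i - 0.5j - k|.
2.398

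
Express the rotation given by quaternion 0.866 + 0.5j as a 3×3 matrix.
[[0.5, 0, 0.866], [0, 1, 0], [-0.866, 0, 0.5]]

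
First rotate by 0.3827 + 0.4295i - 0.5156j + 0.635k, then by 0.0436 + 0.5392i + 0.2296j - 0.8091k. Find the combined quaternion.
0.4173 - 0.0463i - 0.6245j - 0.6586k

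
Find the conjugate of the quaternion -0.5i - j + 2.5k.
0.5i + j - 2.5k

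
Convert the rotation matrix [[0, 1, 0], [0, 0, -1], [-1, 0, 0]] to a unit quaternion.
-0.5 - 0.5i - 0.5j + 0.5k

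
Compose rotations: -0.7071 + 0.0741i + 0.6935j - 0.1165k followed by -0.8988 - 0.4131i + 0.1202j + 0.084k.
0.5926 + 0.1532i - 0.7502j - 0.2501k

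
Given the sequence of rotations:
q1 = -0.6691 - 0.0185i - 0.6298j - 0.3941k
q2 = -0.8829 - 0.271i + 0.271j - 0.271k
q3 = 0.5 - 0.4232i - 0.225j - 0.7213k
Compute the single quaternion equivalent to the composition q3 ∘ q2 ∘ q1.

q2 · q1 = 0.6496 - 0.0798i + 0.2729j + 0.705k
q3 · q2 · q1 = 0.8609 - 0.2766i + 0.3462j - 0.2495k
0.8609 - 0.2766i + 0.3462j - 0.2495k


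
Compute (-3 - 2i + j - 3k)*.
-3 + 2i - j + 3k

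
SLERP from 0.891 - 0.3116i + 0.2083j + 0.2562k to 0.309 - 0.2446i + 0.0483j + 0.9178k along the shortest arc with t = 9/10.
0.3896 - 0.2627i + 0.0689j + 0.88k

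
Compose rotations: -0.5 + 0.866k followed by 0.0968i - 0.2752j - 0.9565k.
0.8283 - 0.2867i + 0.0538j + 0.4783k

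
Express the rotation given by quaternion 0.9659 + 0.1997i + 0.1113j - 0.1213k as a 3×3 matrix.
[[0.9458, 0.2788, 0.1666], [-0.1899, 0.8908, -0.4128], [-0.2635, 0.3588, 0.8955]]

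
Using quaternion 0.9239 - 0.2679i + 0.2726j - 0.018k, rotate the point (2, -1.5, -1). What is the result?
(1.357, -2.128, -0.939)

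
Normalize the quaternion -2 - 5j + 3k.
-0.3244 - 0.8111j + 0.4867k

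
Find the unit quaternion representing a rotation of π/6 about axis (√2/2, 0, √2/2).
0.9659 + 0.183i + 0.183k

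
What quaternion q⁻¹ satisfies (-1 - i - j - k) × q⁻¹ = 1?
-0.25 + 0.25i + 0.25j + 0.25k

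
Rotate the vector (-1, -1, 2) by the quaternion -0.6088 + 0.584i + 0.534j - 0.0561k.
(-2.41, 0.299, -0.319)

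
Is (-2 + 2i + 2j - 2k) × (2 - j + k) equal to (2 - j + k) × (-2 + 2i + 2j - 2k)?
No: pq = 4i + 4j - 8k ≠ 4i + 8j - 4k = qp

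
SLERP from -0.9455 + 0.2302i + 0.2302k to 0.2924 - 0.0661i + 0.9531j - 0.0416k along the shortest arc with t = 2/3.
-0.6348 + 0.1506i - 0.7464j + 0.1314k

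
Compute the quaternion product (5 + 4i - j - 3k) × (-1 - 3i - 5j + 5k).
17 - 39i - 35j + 5k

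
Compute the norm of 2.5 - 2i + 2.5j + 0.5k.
4.093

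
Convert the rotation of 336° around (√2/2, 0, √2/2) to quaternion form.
-0.9781 + 0.147i + 0.147k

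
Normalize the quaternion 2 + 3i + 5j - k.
0.3203 + 0.4804i + 0.8006j - 0.1601k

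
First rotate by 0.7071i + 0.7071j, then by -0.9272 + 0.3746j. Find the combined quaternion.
-0.2649 - 0.6556i - 0.6556j - 0.2649k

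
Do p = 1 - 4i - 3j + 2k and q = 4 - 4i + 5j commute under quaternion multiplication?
No: pq = 3 - 30i - 15j - 24k ≠ 3 - 10i + j + 40k = qp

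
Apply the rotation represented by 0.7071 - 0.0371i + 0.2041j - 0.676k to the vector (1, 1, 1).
(1.282, -1.111, 0.347)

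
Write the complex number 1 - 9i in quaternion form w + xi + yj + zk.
1 - 9i + 0j + 0k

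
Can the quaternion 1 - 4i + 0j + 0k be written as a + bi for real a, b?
Yes. The quaternion 1 - 4i has j- and k-coefficients y = z = 0, so it lies in the complex subalgebra spanned by 1 and i.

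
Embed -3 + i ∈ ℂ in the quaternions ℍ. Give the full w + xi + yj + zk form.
-3 + i + 0j + 0k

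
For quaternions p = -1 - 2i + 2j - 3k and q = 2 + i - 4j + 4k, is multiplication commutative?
No: pq = 20 - 9i + 13j - 4k ≠ 20 - i + 3j - 16k = qp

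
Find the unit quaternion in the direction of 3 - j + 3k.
0.6882 - 0.2294j + 0.6882k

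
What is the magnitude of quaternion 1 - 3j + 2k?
√14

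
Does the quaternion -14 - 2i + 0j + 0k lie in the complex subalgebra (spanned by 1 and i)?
Yes. The quaternion -14 - 2i has j- and k-coefficients y = z = 0, so it lies in the complex subalgebra spanned by 1 and i.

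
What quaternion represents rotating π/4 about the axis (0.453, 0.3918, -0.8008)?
0.9239 + 0.1734i + 0.1499j - 0.3065k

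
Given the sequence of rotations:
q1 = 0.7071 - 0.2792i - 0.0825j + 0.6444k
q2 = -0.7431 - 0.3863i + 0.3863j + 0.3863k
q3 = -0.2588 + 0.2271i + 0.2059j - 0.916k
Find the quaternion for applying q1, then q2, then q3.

q2 · q1 = -0.8504 + 0.2151i + 0.4755j - 0.066k
q3 · q2 · q1 = 0.0129 + 0.1732i - 0.4802j + 0.8597k
0.0129 + 0.1732i - 0.4802j + 0.8597k


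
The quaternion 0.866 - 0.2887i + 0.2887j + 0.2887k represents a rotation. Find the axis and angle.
axis = (-√3/3, √3/3, √3/3), θ = π/3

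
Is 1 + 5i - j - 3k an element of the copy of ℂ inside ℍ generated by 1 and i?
No. The quaternion 1 + 5i - j - 3k has j-coefficient y = -1 and k-coefficient z = -3, not both zero, so it does not lie in the complex subalgebra spanned by 1 and i.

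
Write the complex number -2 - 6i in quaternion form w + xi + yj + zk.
-2 - 6i + 0j + 0k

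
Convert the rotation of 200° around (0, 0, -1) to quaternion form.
-0.1736 - 0.9848k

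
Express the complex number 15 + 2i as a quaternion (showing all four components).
15 + 2i + 0j + 0k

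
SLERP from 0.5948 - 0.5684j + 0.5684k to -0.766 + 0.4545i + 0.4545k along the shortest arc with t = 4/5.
0.86 - 0.4127i - 0.1571j - 0.2556k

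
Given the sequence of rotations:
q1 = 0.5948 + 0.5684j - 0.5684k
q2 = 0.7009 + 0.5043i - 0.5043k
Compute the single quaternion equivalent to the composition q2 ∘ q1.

q2 · q1 = 0.1303 + 0.5866i + 0.685j - 0.4117k
0.1303 + 0.5866i + 0.685j - 0.4117k


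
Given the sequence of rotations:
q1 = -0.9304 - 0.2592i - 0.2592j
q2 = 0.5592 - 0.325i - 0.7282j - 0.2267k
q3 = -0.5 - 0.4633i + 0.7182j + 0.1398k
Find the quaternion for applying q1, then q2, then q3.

q2 · q1 = -0.7933 + 0.0987i + 0.5913j + 0.1064k
q3 · q2 · q1 = 0.0028 + 0.3119i - 0.8023j - 0.5089k
0.0028 + 0.3119i - 0.8023j - 0.5089k


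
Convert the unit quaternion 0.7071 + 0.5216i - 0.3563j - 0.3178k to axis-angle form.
axis = (0.7376, -0.5039, -0.4494), θ = π/2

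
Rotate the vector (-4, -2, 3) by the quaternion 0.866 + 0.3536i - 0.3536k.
(-4.975, -0.387, 2.025)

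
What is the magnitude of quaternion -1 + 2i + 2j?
3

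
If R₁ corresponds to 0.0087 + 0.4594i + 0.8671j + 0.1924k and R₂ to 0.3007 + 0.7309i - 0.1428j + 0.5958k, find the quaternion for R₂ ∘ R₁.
-0.324 - 0.3996i + 0.3926j + 0.7624k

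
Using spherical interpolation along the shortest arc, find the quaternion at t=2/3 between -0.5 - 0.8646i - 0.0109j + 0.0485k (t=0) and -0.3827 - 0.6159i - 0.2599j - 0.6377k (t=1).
-0.455 - 0.7543i - 0.1882j - 0.4342k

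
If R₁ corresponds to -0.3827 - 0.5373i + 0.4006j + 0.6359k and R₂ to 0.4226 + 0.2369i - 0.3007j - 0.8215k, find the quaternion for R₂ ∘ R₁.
0.6084 - 0.1798i + 0.5751j + 0.5165k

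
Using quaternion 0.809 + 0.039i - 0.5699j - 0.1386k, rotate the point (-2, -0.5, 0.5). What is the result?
(-1.18, 0.106, -1.759)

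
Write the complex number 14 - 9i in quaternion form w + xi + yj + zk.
14 - 9i + 0j + 0k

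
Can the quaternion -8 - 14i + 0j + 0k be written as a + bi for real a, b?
Yes. The quaternion -8 - 14i has j- and k-coefficients y = z = 0, so it lies in the complex subalgebra spanned by 1 and i.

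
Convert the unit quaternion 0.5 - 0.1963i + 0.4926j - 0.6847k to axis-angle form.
axis = (-0.2267, 0.5688, -0.7906), θ = 2π/3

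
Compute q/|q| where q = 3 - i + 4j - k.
0.5774 - 0.1925i + 0.7698j - 0.1925k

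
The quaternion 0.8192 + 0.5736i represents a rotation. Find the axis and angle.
axis = (1, 0, 0), θ = 70°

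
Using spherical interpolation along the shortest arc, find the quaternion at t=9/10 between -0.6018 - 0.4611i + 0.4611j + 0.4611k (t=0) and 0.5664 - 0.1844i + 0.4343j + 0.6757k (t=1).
0.4605 - 0.2388i + 0.4779j + 0.7089k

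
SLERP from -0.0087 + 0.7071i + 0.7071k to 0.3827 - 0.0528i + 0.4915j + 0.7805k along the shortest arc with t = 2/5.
0.1731 + 0.4537i + 0.2299j + 0.8434k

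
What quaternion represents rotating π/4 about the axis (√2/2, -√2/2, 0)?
0.9239 + 0.2706i - 0.2706j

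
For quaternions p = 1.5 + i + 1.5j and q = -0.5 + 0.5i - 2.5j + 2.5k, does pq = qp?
No: pq = 2.5 + 4i - 7j + 0.5k ≠ 2.5 - 3.5i - 2j + 7k = qp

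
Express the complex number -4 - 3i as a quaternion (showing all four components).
-4 - 3i + 0j + 0k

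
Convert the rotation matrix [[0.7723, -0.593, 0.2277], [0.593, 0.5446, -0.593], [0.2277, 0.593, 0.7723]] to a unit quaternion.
0.8788 + 0.3374i + 0.3374k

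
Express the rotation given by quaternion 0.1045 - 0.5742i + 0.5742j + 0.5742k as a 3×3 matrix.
[[-0.3188, -0.7794, -0.5394], [-0.5394, -0.3188, 0.7794], [-0.7794, 0.5394, -0.3188]]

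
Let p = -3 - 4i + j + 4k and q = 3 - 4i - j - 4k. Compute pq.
-8 - 26j + 32k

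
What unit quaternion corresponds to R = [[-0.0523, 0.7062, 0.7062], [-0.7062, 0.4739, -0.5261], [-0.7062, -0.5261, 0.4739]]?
0.6884 + 0.5129j - 0.5129k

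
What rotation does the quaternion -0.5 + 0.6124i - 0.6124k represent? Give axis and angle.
axis = (√2/2, 0, -√2/2), θ = 4π/3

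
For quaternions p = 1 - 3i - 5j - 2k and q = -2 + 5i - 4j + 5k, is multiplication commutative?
No: pq = 3 - 22i + 11j + 46k ≠ 3 + 44i + j - 28k = qp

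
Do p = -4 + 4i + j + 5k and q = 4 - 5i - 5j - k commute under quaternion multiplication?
No: pq = 14 + 60i + 3j + 9k ≠ 14 + 12i + 45j + 39k = qp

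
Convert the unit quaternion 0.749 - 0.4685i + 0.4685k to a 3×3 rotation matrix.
[[0.561, -0.7018, -0.439], [0.7018, 0.122, 0.7018], [-0.439, -0.7018, 0.561]]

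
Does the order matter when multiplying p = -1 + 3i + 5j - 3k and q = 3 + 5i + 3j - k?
Yes: pq = -36 + 8i - 24k ≠ -36 + 24j + 8k = qp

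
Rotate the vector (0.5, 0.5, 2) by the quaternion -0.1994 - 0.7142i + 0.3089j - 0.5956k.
(1.166, -1.772, 0.023)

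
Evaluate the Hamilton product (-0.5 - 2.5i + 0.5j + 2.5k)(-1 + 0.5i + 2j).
0.75 - 2.75i - 0.25j - 7.75k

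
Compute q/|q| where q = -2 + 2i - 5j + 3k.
-0.3086 + 0.3086i - 0.7715j + 0.4629k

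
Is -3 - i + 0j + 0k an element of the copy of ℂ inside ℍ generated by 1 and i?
Yes. The quaternion -3 - i has j- and k-coefficients y = z = 0, so it lies in the complex subalgebra spanned by 1 and i.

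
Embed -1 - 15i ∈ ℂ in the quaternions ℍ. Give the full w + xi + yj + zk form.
-1 - 15i + 0j + 0k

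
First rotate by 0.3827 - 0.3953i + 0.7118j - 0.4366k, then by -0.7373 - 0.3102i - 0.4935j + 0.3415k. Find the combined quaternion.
0.0956 + 0.1451i - 0.9841j + 0.0367k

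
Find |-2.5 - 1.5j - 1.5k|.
3.279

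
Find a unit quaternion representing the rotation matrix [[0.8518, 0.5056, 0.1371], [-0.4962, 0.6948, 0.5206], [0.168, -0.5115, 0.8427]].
0.9205 - 0.2803i - 0.0084j - 0.2721k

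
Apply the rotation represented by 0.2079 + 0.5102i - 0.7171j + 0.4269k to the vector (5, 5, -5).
(-7.198, 1.925, 4.414)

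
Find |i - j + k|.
√3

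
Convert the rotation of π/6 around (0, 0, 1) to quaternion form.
0.9659 + 0.2588k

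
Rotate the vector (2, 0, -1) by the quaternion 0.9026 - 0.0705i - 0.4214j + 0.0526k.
(2.047, 0.226, 0.872)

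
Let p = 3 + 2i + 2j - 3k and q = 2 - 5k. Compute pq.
-9 - 6i + 14j - 21k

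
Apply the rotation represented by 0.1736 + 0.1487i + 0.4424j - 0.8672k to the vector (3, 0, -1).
(-2.582, 0.31, -1.799)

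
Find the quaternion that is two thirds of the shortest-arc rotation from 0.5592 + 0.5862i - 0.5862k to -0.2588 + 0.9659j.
0.4714 + 0.271i - 0.7943j - 0.271k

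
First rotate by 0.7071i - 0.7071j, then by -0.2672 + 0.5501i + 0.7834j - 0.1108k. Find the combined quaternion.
0.165 - 0.2673i + 0.1106j - 0.9429k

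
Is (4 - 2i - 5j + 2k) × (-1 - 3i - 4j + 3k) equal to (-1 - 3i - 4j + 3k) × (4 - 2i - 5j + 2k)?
No: pq = -36 - 17i - 11j + 3k ≠ -36 - 3i - 11j + 17k = qp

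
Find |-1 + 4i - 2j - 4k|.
√37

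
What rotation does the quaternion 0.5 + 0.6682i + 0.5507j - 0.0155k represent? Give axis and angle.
axis = (0.7716, 0.6359, -0.0179), θ = 2π/3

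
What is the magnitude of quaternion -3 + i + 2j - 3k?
√23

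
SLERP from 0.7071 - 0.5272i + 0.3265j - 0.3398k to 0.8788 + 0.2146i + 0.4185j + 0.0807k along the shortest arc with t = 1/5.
0.7968 - 0.3949i + 0.3708j - 0.2677k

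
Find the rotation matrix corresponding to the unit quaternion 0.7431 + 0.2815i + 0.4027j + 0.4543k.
[[0.2629, -0.4485, 0.8543], [0.9019, 0.4287, -0.0525], [-0.3427, 0.7843, 0.5172]]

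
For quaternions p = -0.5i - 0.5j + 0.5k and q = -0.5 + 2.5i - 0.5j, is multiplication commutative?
No: pq = 1 + 0.5i + 1.5j + 1.25k ≠ 1 - j - 1.75k = qp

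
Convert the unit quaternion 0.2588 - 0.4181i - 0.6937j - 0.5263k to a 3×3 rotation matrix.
[[-0.5164, 0.8525, 0.081], [0.3077, 0.0964, 0.9466], [0.7992, 0.5138, -0.3121]]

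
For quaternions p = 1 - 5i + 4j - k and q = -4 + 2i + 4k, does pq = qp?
No: pq = 10 + 38i + 2j ≠ 10 + 6i - 34j + 16k = qp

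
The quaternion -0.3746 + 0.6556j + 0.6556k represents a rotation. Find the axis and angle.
axis = (0, √2/2, √2/2), θ = 224°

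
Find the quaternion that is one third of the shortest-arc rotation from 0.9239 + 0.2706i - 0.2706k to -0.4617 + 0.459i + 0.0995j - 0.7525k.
0.9903 + 0.0087i - 0.0471j + 0.1303k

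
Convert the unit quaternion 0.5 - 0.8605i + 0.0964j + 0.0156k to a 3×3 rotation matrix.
[[0.9809, -0.1815, 0.0696], [-0.1503, -0.4814, 0.8635], [-0.1232, -0.8575, -0.4995]]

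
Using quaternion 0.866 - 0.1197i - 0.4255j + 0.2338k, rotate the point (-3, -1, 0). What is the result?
(-1.283, -2.382, -1.637)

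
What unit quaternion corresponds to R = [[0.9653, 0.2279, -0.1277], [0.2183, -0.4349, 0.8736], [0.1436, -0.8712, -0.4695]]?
0.515 - 0.847i - 0.1317j - 0.0047k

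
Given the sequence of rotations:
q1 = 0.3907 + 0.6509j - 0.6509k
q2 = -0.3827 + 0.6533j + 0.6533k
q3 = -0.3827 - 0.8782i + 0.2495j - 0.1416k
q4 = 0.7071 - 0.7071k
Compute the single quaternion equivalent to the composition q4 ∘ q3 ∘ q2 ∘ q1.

q2 · q1 = -0.1495 - 0.8505i + 0.0061j + 0.5043k
q3 · q2 · q1 = -0.6198 + 0.5835i + 0.5237j + 0.035k
q4 · q3 · q2 · q1 = -0.4135 + 0.7829i - 0.0423j + 0.463k
-0.4135 + 0.7829i - 0.0423j + 0.463k


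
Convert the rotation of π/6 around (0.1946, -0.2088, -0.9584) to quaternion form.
0.9659 + 0.0504i - 0.054j - 0.2481k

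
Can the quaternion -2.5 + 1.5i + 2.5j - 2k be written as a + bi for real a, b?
No. The quaternion -2.5 + 1.5i + 2.5j - 2k has j-coefficient y = 2.5 and k-coefficient z = -2, not both zero, so it does not lie in the complex subalgebra spanned by 1 and i.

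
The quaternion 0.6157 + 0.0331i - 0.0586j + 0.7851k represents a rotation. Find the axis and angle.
axis = (0.042, -0.0744, 0.9963), θ = 104°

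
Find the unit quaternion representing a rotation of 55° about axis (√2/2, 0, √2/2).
0.887 + 0.3265i + 0.3265k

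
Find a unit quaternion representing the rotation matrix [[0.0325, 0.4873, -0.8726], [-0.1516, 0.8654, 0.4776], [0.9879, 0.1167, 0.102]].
0.7071 - 0.1276i - 0.6578j - 0.2259k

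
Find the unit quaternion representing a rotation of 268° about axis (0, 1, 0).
-0.6947 + 0.7193j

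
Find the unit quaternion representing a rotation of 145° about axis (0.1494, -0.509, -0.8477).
0.3007 + 0.1425i - 0.4854j - 0.8085k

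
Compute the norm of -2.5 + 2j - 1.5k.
3.536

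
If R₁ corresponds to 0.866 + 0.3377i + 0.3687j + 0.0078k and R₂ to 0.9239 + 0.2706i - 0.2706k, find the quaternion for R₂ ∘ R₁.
0.7108 + 0.6461i + 0.2471j - 0.1274k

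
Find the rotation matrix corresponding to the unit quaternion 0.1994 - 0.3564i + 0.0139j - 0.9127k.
[[-0.6664, 0.3541, 0.6561], [-0.3739, -0.9201, 0.1168], [0.645, -0.1675, 0.7456]]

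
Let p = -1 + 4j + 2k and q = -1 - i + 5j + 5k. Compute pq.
-29 + 11i - 11j - 3k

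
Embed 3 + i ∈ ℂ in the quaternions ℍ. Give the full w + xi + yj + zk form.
3 + i + 0j + 0k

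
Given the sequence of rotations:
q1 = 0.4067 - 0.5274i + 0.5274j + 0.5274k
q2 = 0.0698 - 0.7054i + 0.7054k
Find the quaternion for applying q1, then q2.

q2 · q1 = -0.7157 - 0.6957i + 0.0368j - 0.0483k
-0.7157 - 0.6957i + 0.0368j - 0.0483k


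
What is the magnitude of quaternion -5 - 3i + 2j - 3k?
√47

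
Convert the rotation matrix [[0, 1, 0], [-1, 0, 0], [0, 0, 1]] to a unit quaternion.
0.7071 - 0.7071k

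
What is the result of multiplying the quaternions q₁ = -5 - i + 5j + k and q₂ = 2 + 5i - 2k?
-3 - 37i + 13j - 13k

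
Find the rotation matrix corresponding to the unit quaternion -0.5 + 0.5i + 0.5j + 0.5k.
[[0, 1, 0], [0, 0, 1], [1, 0, 0]]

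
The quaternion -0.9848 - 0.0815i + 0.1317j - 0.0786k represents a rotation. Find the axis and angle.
axis = (-0.4693, 0.7583, -0.4526), θ = 340°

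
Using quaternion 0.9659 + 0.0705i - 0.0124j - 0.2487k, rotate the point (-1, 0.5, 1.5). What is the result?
(-0.725, 0.72, 1.567)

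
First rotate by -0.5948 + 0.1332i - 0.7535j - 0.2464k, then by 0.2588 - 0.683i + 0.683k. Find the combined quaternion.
0.1053 + 0.9554i - 0.2723j + 0.0446k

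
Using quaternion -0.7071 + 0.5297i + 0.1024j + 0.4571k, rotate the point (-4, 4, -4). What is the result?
(-0.583, -1.135, -6.81)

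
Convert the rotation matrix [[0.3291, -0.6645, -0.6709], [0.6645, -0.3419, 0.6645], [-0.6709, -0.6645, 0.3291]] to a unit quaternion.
0.5737 - 0.5792i + 0.5792k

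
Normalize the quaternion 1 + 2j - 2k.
0.3333 + 0.6667j - 0.6667k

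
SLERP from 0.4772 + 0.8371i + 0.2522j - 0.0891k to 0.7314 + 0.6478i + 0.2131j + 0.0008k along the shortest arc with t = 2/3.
0.6544 + 0.72i + 0.229j - 0.0297k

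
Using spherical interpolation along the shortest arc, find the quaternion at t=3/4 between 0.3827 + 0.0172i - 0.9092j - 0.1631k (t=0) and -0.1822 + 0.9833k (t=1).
0.2871 + 0.0058i - 0.3069j - 0.9074k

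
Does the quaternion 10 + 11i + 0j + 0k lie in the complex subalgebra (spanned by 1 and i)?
Yes. The quaternion 10 + 11i has j- and k-coefficients y = z = 0, so it lies in the complex subalgebra spanned by 1 and i.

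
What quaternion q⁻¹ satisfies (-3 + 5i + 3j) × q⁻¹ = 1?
-0.0698 - 0.1163i - 0.0698j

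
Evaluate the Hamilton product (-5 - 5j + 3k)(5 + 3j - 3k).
-1 + 6i - 40j + 30k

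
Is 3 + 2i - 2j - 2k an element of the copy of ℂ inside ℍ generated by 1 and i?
No. The quaternion 3 + 2i - 2j - 2k has j-coefficient y = -2 and k-coefficient z = -2, not both zero, so it does not lie in the complex subalgebra spanned by 1 and i.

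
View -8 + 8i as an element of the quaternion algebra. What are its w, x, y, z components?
-8 + 8i + 0j + 0k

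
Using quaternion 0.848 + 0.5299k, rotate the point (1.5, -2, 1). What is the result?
(2.455, 0.471, 1)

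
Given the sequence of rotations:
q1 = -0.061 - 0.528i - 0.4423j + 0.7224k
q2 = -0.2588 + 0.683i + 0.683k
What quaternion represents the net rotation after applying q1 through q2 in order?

q2 · q1 = -0.117 + 0.3971i - 0.7396j - 0.5307k
-0.117 + 0.3971i - 0.7396j - 0.5307k


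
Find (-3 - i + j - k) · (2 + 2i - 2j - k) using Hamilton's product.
-3 - 11i + 5j + k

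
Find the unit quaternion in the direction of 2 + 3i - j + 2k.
0.4714 + 0.7071i - 0.2357j + 0.4714k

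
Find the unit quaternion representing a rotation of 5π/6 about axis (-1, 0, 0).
0.2588 - 0.9659i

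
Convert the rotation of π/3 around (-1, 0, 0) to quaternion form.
0.866 - 0.5i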